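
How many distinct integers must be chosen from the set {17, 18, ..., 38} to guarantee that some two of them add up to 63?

16

A set avoiding the sum 63 can contain at most one of each pair {x, 63−x}, plus the 8 elements whose complement lies outside the range.
The integers 17, …, 31 (15 of them) are such a set: any two sum to at least 17+18 = 35 and at most 30+31 = 61 < 63.
Any 16th integer completes one of the 7 pairs, so 16 choices force a sum of 63.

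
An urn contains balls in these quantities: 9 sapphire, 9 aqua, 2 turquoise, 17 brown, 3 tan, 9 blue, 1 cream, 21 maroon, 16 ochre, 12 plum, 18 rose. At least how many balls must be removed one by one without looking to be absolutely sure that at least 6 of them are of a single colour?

47

An adversary could hand out at most 5 balls per colour (turquoise, tan, cream run out sooner): 5 + 5 + 2 + 5 + 3 + 5 + 1 + 5 + 5 + 5 + 5 = 46 balls and still no colour has 6.
By pigeonhole, one more ball lands in a colour already at 5, so 47 draws are enough and 46 are not.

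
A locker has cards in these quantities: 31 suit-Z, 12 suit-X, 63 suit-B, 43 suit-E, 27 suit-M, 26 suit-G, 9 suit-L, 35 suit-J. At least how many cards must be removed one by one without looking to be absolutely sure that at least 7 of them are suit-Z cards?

In the worst case for collecting suit-Z cards, every non-suit-Z card comes out first.
There are 12 + 63 + 43 + 27 + 26 + 9 + 35 = 215 non-suit-Z cards altogether.
After those, each further card must be suit-Z, so 215 + 7 = 222 draws guarantee 7 suit-Z cards.

222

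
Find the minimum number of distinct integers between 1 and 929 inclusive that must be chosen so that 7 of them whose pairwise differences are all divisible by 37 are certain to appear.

223

Integers whose pairwise differences are multiples of 37 are exactly those sharing a remainder mod 37. The 37 residue classes mod 37 are the pigeonholes.
With 222 integers one could put 6 in each residue class and have no class reach 7.
The 223rd integer pushes some class to 7, so 37·6 + 1 = 223.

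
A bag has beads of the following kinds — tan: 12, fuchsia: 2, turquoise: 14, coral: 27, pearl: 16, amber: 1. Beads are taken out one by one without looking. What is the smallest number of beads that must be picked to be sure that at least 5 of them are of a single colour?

Put each drawn bead into a box by colour. The largest draw with every box below 5 takes min(count, 4) from each colour; colours with fewer than 4 contribute all they have.
Σ min(cᵢ, 4) = 4 + 2 + 4 + 4 + 4 + 1 = 19.
Draw number 19 + 1 = 20 must push one box to 5.

20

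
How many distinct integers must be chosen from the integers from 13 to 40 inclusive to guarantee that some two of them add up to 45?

A set avoiding the sum 45 can contain at most one of each pair {x, 45−x}, plus the 8 elements whose complement lies outside the range.
The integers 23, …, 40 (18 of them) are such a set: any two sum to at least 23+24 = 47 > 45.
Any 19th integer completes one of the 10 pairs, so 19 choices force a sum of 45.

19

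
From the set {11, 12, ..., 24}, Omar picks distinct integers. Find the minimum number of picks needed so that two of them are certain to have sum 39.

A set avoiding the sum 39 can contain at most one of each pair {x, 39−x}, plus the 4 elements whose complement lies outside the range.
The integers 11, …, 19 (9 of them) are such a set: any two sum to at least 11+12 = 23 and at most 18+19 = 37 < 39.
Pigeonhole: any 10th integer completes one of the 5 pairs, so 10 choices force a sum of 39.

10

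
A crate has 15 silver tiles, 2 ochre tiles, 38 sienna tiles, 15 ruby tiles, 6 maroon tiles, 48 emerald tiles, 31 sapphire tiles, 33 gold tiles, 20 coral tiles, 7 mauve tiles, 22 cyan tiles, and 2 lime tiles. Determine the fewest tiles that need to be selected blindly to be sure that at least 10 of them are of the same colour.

The 12 colours are the holes; the tiles drawn are the pigeons.
To avoid 10 of any one colour, the worst case takes at most 9 of each colour, or every tile of a colour that has fewer than 9.
That gives 9 + 2 + 9 + 9 + 6 + 9 + 9 + 9 + 9 + 7 + 9 + 2 = 89 tiles with no colour reaching 10.
The next tile forces some colour to 10, so 89 + 1 = 90.

90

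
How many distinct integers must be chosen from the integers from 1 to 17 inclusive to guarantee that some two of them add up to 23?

Group the elements by complementary pair {x, 23−x}: {6,17}, {7,16}, {8,15}, …, giving 6 two-element pairs and 5 integers whose partner 23−x falls outside [1,17].
By pigeonhole, treating each of those 11 groups as a pigeonhole, one can pick one integer per group — 11 integers — with no two summing to 23.
The 12th integer lands in an occupied pair, forcing a sum of 23.

12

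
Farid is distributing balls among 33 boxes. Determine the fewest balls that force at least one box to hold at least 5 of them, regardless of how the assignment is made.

With 132 balls one could put exactly 4 in each of the 33 boxes, and no box would reach 5.
One more ball must land in a box that already has 4, giving it 5.
So 33 × 4 + 1 = 133 balls are required.

133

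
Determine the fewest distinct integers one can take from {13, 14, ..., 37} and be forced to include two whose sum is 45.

Two chosen integers sum to 45 exactly when both halves of some pair {x, 45−x} with 13 ≤ x ≤ 45−x ≤ 32 are chosen — 10 such pairs.
The remaining 5 elements (those with no distinct partner in range) can never complete a 45-sum, so the worst case takes all of them and one from each pair: 5 + 10 = 15.
By pigeonhole, the 16th integer has to be the second member of some pair, so 15 + 1 = 16.

16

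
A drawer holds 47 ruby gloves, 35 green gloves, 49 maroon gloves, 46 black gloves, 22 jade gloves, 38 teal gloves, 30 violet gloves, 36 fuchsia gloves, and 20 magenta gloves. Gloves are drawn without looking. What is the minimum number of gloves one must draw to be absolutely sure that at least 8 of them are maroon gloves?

In the worst case for collecting maroon gloves, every non-maroon glove comes out first.
There are 47 + 35 + 46 + 22 + 38 + 30 + 36 + 20 = 274 non-maroon gloves altogether.
After those, each further glove must be maroon, so 274 + 8 = 282 draws guarantee 8 maroon gloves.

282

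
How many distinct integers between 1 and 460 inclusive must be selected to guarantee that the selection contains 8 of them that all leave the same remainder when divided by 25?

The 25 residue classes mod 25 are the pigeonholes.
With 175 integers one could put 7 in each residue class and have no class reach 8.
The 176th integer pushes some class to 8, so 25·7 + 1 = 176.

176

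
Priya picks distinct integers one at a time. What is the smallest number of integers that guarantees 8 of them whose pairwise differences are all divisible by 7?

Integers whose pairwise differences are multiples of 7 are exactly those sharing a remainder mod 7. Pigeonhole: the 7 residue classes mod 7 are the pigeonholes.
With 49 integers one could put 7 in each residue class and have no class reach 8.
The 50th integer pushes some class to 8, so 7·7 + 1 = 50.

50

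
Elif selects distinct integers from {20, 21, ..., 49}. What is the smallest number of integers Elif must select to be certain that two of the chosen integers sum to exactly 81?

Two chosen integers sum to 81 exactly when both halves of some pair {x, 81−x} with 32 ≤ x ≤ 81−x ≤ 49 are chosen — 9 such pairs.
The remaining 12 elements (those with no distinct partner in range) can never complete a 81-sum, so the worst case takes all of them and one from each pair: 12 + 9 = 21.
By pigeonhole, the 22nd integer has to be the second member of some pair, so 21 + 1 = 22.

22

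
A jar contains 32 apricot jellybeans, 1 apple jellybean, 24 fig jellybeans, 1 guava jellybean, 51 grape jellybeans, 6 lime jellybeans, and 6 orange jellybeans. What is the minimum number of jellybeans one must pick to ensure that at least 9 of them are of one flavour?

An adversary could hand out at most 8 jellybeans per flavour (4 flavours run out sooner): 8 + 1 + 8 + 1 + 8 + 6 + 6 = 38 jellybeans and still no flavour has 9.
Pigeonhole: one more jellybean lands in a flavour already at 8, so 39 draws are enough and 38 are not.

39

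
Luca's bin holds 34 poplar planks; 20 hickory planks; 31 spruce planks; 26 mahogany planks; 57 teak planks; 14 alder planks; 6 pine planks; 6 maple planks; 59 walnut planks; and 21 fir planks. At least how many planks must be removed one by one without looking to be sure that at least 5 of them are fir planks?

258

In the worst case for collecting fir planks, every non-fir plank comes out first.
There are 34 + 20 + 31 + 26 + 57 + 14 + 6 + 6 + 59 = 253 non-fir planks altogether.
After those, each further plank must be fir, so 253 + 5 = 258 draws guarantee 5 fir planks.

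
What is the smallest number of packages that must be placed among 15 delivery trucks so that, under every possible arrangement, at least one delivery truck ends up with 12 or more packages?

With 165 packages one could put exactly 11 in each of the 15 delivery trucks, and no delivery truck would reach 12.
One more package must land in a delivery truck that already has 11, giving it 12.
So 15 × 11 + 1 = 166 packages are required.

166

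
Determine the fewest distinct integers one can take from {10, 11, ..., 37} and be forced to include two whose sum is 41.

Group the elements by complementary pair {x, 41−x}: {10,31}, {11,30}, {12,29}, …, giving 11 two-element pairs and 6 integers whose partner 41−x falls outside [10,37].
By the pigeonhole principle, treating each of those 17 groups as a pigeonhole, one can pick one integer per group — 17 integers — with no two summing to 41.
The 18th integer lands in an occupied pair, forcing a sum of 41.

18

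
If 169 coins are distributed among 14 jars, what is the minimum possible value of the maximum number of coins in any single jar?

The 14 jars are the holes and the 169 coins are the pigeons.
If every jar held at most 12 coins, the total would be at most 14 × 12 = 168, which is less than 169.
So some jar holds at least ⌈169/14⌉ = 13 coins.

13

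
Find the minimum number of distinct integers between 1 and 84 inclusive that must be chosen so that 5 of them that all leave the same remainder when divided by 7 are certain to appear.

By pigeonhole, the 7 residue classes mod 7 are the pigeonholes.
With 28 integers one could put 4 in each residue class and have no class reach 5.
The 29th integer pushes some class to 5, so 7·4 + 1 = 29.

29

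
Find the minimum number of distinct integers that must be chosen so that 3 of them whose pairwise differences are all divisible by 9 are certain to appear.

Integers whose pairwise differences are multiples of 9 are exactly those sharing a remainder mod 9. The 9 residue classes mod 9 are the pigeonholes.
With 18 integers one could put 2 in each residue class and have no class reach 3.
The 19th integer pushes some class to 3, so 9·2 + 1 = 19.

19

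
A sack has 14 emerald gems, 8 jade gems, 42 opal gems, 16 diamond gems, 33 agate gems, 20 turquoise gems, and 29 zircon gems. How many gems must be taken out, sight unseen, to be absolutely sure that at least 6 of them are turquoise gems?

In the worst case for collecting turquoise gems, every non-turquoise gem comes out first.
There are 14 + 8 + 42 + 16 + 33 + 29 = 142 non-turquoise gems altogether.
After those, each further gem must be turquoise, so 142 + 6 = 148 draws guarantee 6 turquoise gems.

148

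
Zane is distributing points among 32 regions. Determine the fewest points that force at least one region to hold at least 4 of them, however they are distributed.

With 96 points one could put exactly 3 in each of the 32 regions, and no region would reach 4.
By the pigeonhole principle, one more point must land in a region that already has 3, giving it 4.
So 32 × 3 + 1 = 97 points are required.

97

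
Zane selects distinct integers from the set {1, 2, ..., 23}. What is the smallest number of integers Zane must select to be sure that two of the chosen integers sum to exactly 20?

15

Group the elements by complementary pair {x, 20−x}: {1,19}, {2,18}, {3,17}, …, giving 9 two-element pairs, the single value 10 (it cannot pair with itself since the integers are distinct), and 4 integers whose partner 20−x falls outside [1,23].
Treating each of those 14 groups as a pigeonhole, one can pick one integer per group — 14 integers — with no two summing to 20.
The 15th integer lands in an occupied pair, forcing a sum of 20.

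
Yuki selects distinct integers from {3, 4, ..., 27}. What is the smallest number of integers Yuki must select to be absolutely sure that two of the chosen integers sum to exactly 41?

19

Group the elements by complementary pair {x, 41−x}: {14,27}, {15,26}, {16,25}, …, giving 7 two-element pairs and 11 integers whose partner 41−x falls outside [3,27].
Treating each of those 18 groups as a pigeonhole, one can pick one integer per group — 18 integers — with no two summing to 41.
The 19th integer lands in an occupied pair, forcing a sum of 41.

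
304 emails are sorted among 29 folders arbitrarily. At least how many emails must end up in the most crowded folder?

By the pigeonhole principle, the 29 folders are the holes and the 304 emails are the pigeons.
If every folder held at most 10 emails, the total would be at most 29 × 10 = 290, which is less than 304.
So some folder holds at least ⌈304/29⌉ = 11 emails.

11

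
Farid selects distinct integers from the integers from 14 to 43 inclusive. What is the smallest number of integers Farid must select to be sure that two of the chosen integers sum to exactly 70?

Two chosen integers sum to 70 exactly when both halves of some pair {x, 70−x} with 27 ≤ x ≤ 70−x ≤ 43 are chosen — 8 such pairs.
The remaining 14 elements (those with no distinct partner in range) can never complete a 70-sum, so the worst case takes all of them and one from each pair: 14 + 8 = 22.
By pigeonhole, the 23rd integer has to be the second member of some pair, so 22 + 1 = 23.

23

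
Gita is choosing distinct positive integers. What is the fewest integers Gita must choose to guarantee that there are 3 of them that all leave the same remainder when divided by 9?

19

By the pigeonhole principle, the 9 residue classes mod 9 are the pigeonholes.
With 18 integers one could put 2 in each residue class and have no class reach 3.
The 19th integer pushes some class to 3, so 9·2 + 1 = 19.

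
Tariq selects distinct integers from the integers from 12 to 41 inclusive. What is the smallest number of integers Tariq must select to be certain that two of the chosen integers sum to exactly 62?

21

Two chosen integers sum to 62 exactly when both halves of some pair {x, 62−x} with 21 ≤ x ≤ 62−x ≤ 41 are chosen — 10 such pairs.
The remaining 10 elements (those with no distinct partner in range) can never complete a 62-sum, so the worst case takes all of them and one from each pair: 10 + 10 = 20.
The 21st integer has to be the second member of some pair, so 20 + 1 = 21.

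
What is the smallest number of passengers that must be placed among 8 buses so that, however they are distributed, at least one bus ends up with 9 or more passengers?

With 64 passengers one could put exactly 8 in each of the 8 buses, and no bus would reach 9.
Pigeonhole: one more passenger must land in a bus that already has 8, giving it 9.
So 8 × 8 + 1 = 65 passengers are required.

65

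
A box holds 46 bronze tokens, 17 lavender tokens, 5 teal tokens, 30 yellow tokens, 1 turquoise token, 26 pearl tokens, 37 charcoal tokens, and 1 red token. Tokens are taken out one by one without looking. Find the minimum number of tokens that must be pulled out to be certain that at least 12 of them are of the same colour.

63

An adversary could hand out at most 11 tokens per colour (teal, turquoise, red run out sooner): 11 + 11 + 5 + 11 + 1 + 11 + 11 + 1 = 62 tokens and still no colour has 12.
Pigeonhole: one more token lands in a colour already at 11, so 63 draws are enough and 62 are not.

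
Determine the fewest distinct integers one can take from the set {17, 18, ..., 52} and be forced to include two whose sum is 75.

Group the elements by complementary pair {x, 75−x}: {23,52}, {24,51}, {25,50}, …, giving 15 two-element pairs and 6 integers whose partner 75−x falls outside [17,52].
Pigeonhole: treating each of those 21 groups as a pigeonhole, one can pick one integer per group — 21 integers — with no two summing to 75.
The 22nd integer lands in an occupied pair, forcing a sum of 75.

22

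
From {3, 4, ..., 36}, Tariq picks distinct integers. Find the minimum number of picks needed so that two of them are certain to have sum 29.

23

A set avoiding the sum 29 can contain at most one of each pair {x, 29−x}, plus the 10 elements whose complement lies outside the range.
The integers 15, …, 36 (22 of them) are such a set: any two sum to at least 15+16 = 31 > 29.
Any 23rd integer completes one of the 12 pairs, so 23 choices force a sum of 29.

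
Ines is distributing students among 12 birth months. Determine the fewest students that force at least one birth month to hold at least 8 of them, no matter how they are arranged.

With 84 students one could put exactly 7 in each of the 12 birth months, and no birth month would reach 8.
One more student must land in a birth month that already has 7, giving it 8.
So 12 × 7 + 1 = 85 students are required.

85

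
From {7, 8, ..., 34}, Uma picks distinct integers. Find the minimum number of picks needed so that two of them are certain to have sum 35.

18

Group the elements by complementary pair {x, 35−x}: {7,28}, {8,27}, {9,26}, …, giving 11 two-element pairs and 6 integers whose partner 35−x falls outside [7,34].
Treating each of those 17 groups as a pigeonhole, one can pick one integer per group — 17 integers — with no two summing to 35.
The 18th integer lands in an occupied pair, forcing a sum of 35.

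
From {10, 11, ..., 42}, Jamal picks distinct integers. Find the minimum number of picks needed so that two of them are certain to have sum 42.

23

Group the elements by complementary pair {x, 42−x}: {10,32}, {11,31}, {12,30}, …, giving 11 two-element pairs, the single value 21 (it cannot pair with itself since the integers are distinct), and 10 integers whose partner 42−x falls outside [10,42].
Treating each of those 22 groups as a pigeonhole, one can pick one integer per group — 22 integers — with no two summing to 42.
The 23rd integer lands in an occupied pair, forcing a sum of 42.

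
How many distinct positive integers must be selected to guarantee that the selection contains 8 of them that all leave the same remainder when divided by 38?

267

The 38 residue classes mod 38 are the pigeonholes.
With 266 integers one could put 7 in each residue class and have no class reach 8.
The 267th integer pushes some class to 8, so 38·7 + 1 = 267.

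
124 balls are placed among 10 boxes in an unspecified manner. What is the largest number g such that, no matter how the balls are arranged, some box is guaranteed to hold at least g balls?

By pigeonhole, the 10 boxes are the holes and the 124 balls are the pigeons.
If every box held at most 12 balls, the total would be at most 10 × 12 = 120, which is less than 124.
So some box holds at least ⌈124/10⌉ = 13 balls.

13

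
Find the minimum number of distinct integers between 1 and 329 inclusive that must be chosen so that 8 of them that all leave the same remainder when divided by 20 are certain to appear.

By pigeonhole, the 20 residue classes mod 20 are the pigeonholes.
With 140 integers one could put 7 in each residue class and have no class reach 8.
The 141st integer pushes some class to 8, so 20·7 + 1 = 141.

141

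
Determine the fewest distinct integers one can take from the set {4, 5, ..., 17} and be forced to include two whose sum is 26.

A set avoiding the sum 26 can contain at most one of each pair {x, 26−x}, plus the 6 elements whose complement lies outside the range or equal to its own complement.
The integers 4, …, 13 (10 of them) are such a set: any two sum to at least 4+5 = 9 and at most 12+13 = 25 < 26.
Any 11th integer completes one of the 4 pairs, so 11 choices force a sum of 26.

11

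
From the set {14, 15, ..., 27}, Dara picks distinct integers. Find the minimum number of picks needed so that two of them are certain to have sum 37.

10

Group the elements by complementary pair {x, 37−x}: {14,23}, {15,22}, {16,21}, …, giving 5 two-element pairs and 4 integers whose partner 37−x falls outside [14,27].
By the pigeonhole principle, treating each of those 9 groups as a pigeonhole, one can pick one integer per group — 9 integers — with no two summing to 37.
The 10th integer lands in an occupied pair, forcing a sum of 37.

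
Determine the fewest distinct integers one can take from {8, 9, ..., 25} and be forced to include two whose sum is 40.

14

Two chosen integers sum to 40 exactly when both halves of some pair {x, 40−x} with 15 ≤ x ≤ 40−x ≤ 25 are chosen — 5 such pairs.
The remaining 8 elements (those with no distinct partner in range) can never complete a 40-sum, so the worst case takes all of them and one from each pair: 8 + 5 = 13.
The 14th integer has to be the second member of some pair, so 13 + 1 = 14.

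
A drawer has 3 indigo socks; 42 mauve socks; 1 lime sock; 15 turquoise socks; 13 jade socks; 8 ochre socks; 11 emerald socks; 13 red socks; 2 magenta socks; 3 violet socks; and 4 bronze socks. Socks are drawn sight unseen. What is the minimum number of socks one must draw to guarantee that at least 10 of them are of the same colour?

By the pigeonhole principle, the 11 colours are the holes; the socks drawn are the pigeons.
To avoid 10 of any one colour, the worst case takes at most 9 of each colour, or every sock of a colour that has fewer than 9.
That gives 3 + 9 + 1 + 9 + 9 + 8 + 9 + 9 + 2 + 3 + 4 = 66 socks with no colour reaching 10.
The next sock forces some colour to 10, so 66 + 1 = 67.

67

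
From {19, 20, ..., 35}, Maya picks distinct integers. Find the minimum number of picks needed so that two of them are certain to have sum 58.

Two chosen integers sum to 58 exactly when both halves of some pair {x, 58−x} with 23 ≤ x ≤ 58−x ≤ 35 are chosen — 6 such pairs.
The remaining 5 elements (those with no distinct partner in range) can never complete a 58-sum, so the worst case takes all of them and one from each pair: 5 + 6 = 11.
By pigeonhole, the 12th integer has to be the second member of some pair, so 11 + 1 = 12.

12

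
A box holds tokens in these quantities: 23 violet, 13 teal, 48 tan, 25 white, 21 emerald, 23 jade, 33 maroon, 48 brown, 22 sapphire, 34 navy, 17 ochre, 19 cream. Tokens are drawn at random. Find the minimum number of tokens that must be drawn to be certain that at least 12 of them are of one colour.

An adversary could hand out at most 11 tokens per colour: 11 + 11 + 11 + 11 + 11 + 11 + 11 + 11 + 11 + 11 + 11 + 11 = 132 tokens and still no colour has 12.
One more token lands in a colour already at 11, so 133 draws are enough and 132 are not.

133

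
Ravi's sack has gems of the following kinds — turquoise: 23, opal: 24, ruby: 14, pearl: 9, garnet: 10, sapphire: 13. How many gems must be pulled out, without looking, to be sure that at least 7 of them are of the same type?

37

Pigeonhole: the 6 types are the holes; the gems drawn are the pigeons.
To avoid 7 of any one type, the worst case takes at most 6 of each type.
That gives 6 + 6 + 6 + 6 + 6 + 6 = 36 gems with no type reaching 7.
The next gem forces some type to 7, so 36 + 1 = 37.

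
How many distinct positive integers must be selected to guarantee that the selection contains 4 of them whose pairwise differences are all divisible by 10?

Integers whose pairwise differences are multiples of 10 are exactly those sharing a remainder mod 10. By pigeonhole, the 10 residue classes mod 10 are the pigeonholes.
With 30 integers one could put 3 in each residue class and have no class reach 4.
The 31st integer pushes some class to 4, so 10·3 + 1 = 31.

31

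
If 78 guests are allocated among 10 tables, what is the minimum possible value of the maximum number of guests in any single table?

By pigeonhole, the 10 tables are the holes and the 78 guests are the pigeons.
If every table held at most 7 guests, the total would be at most 10 × 7 = 70, which is less than 78.
So some table holds at least ⌈78/10⌉ = 8 guests.

8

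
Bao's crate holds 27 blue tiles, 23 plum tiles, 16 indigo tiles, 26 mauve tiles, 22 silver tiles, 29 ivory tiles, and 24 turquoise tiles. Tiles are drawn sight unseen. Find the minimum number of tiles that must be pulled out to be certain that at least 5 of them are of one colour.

By the pigeonhole principle, put each drawn tile into a box by colour. The largest draw with every box below 5 takes min(count, 4) from each colour.
Σ min(cᵢ, 4) = 4 + 4 + 4 + 4 + 4 + 4 + 4 = 28.
Draw number 28 + 1 = 29 must push one box to 5.

29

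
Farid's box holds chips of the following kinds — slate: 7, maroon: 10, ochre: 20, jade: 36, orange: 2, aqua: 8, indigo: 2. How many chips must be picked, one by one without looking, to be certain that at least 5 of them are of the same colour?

An adversary could hand out at most 4 chips per colour (orange, indigo run out sooner): 4 + 4 + 4 + 4 + 2 + 4 + 2 = 24 chips and still no colour has 5.
One more chip lands in a colour already at 4, so 25 draws are enough and 24 are not.

25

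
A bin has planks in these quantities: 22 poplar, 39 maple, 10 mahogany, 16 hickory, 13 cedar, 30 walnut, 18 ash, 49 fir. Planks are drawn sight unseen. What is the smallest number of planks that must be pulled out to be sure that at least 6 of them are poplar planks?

In the worst case for collecting poplar planks, every non-poplar plank comes out first.
There are 39 + 10 + 16 + 13 + 30 + 18 + 49 = 175 non-poplar planks altogether.
After those, each further plank must be poplar, so 175 + 6 = 181 draws guarantee 6 poplar planks.

181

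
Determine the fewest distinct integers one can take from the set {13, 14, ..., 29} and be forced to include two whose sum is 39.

11

A set avoiding the sum 39 can contain at most one of each pair {x, 39−x}, plus the 3 elements whose complement lies outside the range.
The integers 20, …, 29 (10 of them) are such a set: any two sum to at least 20+21 = 41 > 39.
By the pigeonhole principle, any 11th integer completes one of the 7 pairs, so 11 choices force a sum of 39.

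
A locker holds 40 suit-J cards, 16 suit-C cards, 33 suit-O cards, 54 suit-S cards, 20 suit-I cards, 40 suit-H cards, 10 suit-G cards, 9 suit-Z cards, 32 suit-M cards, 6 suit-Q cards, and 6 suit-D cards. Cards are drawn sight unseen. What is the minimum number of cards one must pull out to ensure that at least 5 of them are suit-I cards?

In the worst case for collecting suit-I cards, every non-suit-I card comes out first.
There are 40 + 16 + 33 + 54 + 40 + 10 + 9 + 32 + 6 + 6 = 246 non-suit-I cards altogether.
After those, each further card must be suit-I, so 246 + 5 = 251 draws guarantee 5 suit-I cards.

251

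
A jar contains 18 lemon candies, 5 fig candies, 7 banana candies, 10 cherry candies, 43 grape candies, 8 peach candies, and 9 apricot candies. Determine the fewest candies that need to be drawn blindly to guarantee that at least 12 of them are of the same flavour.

By pigeonhole, the 7 flavours are the holes; the candies drawn are the pigeons.
To avoid 12 of any one flavour, the worst case takes at most 11 of each flavour, or every candy of a flavour that has fewer than 11.
That gives 11 + 5 + 7 + 10 + 11 + 8 + 9 = 61 candies with no flavour reaching 12.
The next candy forces some flavour to 12, so 61 + 1 = 62.

62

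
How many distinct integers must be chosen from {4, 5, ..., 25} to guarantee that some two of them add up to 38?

17

Group the elements by complementary pair {x, 38−x}: {13,25}, {14,24}, {15,23}, …, giving 6 two-element pairs; the single value 19 (it cannot pair with itself since the integers are distinct); and 9 integers whose partner 38−x falls outside [4,25].
Pigeonhole: treating each of those 16 groups as a pigeonhole, one can pick one integer per group — 16 integers — with no two summing to 38.
The 17th integer lands in an occupied pair, forcing a sum of 38.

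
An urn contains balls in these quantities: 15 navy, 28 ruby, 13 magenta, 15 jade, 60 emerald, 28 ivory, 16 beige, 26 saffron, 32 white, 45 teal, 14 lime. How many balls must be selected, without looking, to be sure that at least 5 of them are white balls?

In the worst case for collecting white balls, every non-white ball comes out first.
There are 15 + 28 + 13 + 15 + 60 + 28 + 16 + 26 + 45 + 14 = 260 non-white balls altogether.
After those, each further ball must be white, so 260 + 5 = 265 draws guarantee 5 white balls.

265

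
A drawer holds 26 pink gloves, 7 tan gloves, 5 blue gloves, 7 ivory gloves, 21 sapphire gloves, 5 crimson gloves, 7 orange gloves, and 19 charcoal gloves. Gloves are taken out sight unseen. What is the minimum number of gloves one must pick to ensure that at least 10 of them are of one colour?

An adversary could hand out at most 9 gloves per colour (5 colours run out sooner): 9 + 7 + 5 + 7 + 9 + 5 + 7 + 9 = 58 gloves and still no colour has 10.
By pigeonhole, one more glove lands in a colour already at 9, so 59 draws are enough and 58 are not.

59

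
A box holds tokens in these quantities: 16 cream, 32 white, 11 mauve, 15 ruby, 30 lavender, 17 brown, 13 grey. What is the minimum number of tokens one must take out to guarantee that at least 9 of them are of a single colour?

57

An adversary could hand out at most 8 tokens per colour: 8 + 8 + 8 + 8 + 8 + 8 + 8 = 56 tokens and still no colour has 9.
By the pigeonhole principle, one more token lands in a colour already at 8, so 57 draws are enough and 56 are not.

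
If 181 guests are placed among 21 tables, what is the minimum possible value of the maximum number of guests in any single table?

9

By pigeonhole, the 21 tables are the holes and the 181 guests are the pigeons.
If every table held at most 8 guests, the total would be at most 21 × 8 = 168, which is less than 181.
So some table holds at least ⌈181/21⌉ = 9 guests.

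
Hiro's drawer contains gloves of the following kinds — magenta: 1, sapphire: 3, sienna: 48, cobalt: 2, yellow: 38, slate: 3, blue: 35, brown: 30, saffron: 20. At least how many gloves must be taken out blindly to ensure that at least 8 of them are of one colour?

An adversary could hand out at most 7 gloves per colour (4 colours run out sooner): 1 + 3 + 7 + 2 + 7 + 3 + 7 + 7 + 7 = 44 gloves and still no colour has 8.
One more glove lands in a colour already at 7, so 45 draws are enough and 44 are not.

45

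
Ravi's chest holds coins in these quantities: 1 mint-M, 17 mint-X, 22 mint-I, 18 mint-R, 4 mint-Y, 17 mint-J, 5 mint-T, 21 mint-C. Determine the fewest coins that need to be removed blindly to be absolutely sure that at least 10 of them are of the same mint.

An adversary could hand out at most 9 coins per mint (mint-M, mint-Y, mint-T run out sooner): 1 + 9 + 9 + 9 + 4 + 9 + 5 + 9 = 55 coins and still no mint has 10.
One more coin lands in a mint already at 9, so 56 draws are enough and 55 are not.

56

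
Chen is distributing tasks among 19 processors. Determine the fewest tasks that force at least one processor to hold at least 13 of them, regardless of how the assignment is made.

With 228 tasks one could put exactly 12 in each of the 19 processors, and no processor would reach 13.
Pigeonhole: one more task must land in a processor that already has 12, giving it 13.
So 19 × 12 + 1 = 229 tasks are required.

229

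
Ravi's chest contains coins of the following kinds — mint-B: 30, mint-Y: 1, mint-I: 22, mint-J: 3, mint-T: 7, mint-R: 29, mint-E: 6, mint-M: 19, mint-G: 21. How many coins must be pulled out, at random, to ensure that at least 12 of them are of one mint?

73

The 9 mints are the holes; the coins drawn are the pigeons.
To avoid 12 of any one mint, the worst case takes at most 11 of each mint, or every coin of a mint that has fewer than 11.
That gives 11 + 1 + 11 + 3 + 7 + 11 + 6 + 11 + 11 = 72 coins with no mint reaching 12.
The next coin forces some mint to 12, so 72 + 1 = 73.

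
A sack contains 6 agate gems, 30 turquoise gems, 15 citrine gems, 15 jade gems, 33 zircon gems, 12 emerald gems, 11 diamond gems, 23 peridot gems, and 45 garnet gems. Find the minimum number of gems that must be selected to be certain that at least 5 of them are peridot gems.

172

In the worst case for collecting peridot gems, every non-peridot gem comes out first.
There are 6 + 30 + 15 + 15 + 33 + 12 + 11 + 45 = 167 non-peridot gems altogether.
After those, each further gem must be peridot, so 167 + 5 = 172 draws guarantee 5 peridot gems.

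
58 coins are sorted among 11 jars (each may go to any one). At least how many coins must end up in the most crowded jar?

By the pigeonhole principle, the 11 jars are the holes and the 58 coins are the pigeons.
If every jar held at most 5 coins, the total would be at most 11 × 5 = 55, which is less than 58.
So some jar holds at least ⌈58/11⌉ = 6 coins.

6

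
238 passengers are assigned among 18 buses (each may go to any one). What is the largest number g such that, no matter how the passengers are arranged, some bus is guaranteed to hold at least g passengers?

14

By the pigeonhole principle, the 18 buses are the holes and the 238 passengers are the pigeons.
If every bus held at most 13 passengers, the total would be at most 18 × 13 = 234, which is less than 238.
So some bus holds at least ⌈238/18⌉ = 14 passengers.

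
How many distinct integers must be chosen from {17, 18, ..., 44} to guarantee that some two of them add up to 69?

Group the elements by complementary pair {x, 69−x}: {25,44}, {26,43}, {27,42}, …, giving 10 two-element pairs and 8 integers whose partner 69−x falls outside [17,44].
By the pigeonhole principle, treating each of those 18 groups as a pigeonhole, one can pick one integer per group — 18 integers — with no two summing to 69.
The 19th integer lands in an occupied pair, forcing a sum of 69.

19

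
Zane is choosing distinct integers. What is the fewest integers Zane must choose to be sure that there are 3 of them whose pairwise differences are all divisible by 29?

Integers whose pairwise differences are multiples of 29 are exactly those sharing a remainder mod 29. By the pigeonhole principle, the 29 residue classes mod 29 are the pigeonholes.
With 58 integers one could put 2 in each residue class and have no class reach 3.
The 59th integer pushes some class to 3, so 29·2 + 1 = 59.

59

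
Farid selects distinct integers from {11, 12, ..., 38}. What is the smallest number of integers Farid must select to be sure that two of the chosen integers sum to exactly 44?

18

A set avoiding the sum 44 can contain at most one of each pair {x, 44−x}, plus the 6 elements whose complement lies outside the range or equal to its own complement.
The integers 22, …, 38 (17 of them) are such a set: any two sum to at least 22+23 = 45 > 44.
Pigeonhole: any 18th integer completes one of the 11 pairs, so 18 choices force a sum of 44.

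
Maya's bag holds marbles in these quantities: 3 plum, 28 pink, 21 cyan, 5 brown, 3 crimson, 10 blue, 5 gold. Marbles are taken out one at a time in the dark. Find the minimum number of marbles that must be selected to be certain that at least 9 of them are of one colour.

By the pigeonhole principle, the 7 colours are the holes; the marbles drawn are the pigeons.
To avoid 9 of any one colour, the worst case takes at most 8 of each colour, or every marble of a colour that has fewer than 8.
That gives 3 + 8 + 8 + 5 + 3 + 8 + 5 = 40 marbles with no colour reaching 9.
The next marble forces some colour to 9, so 40 + 1 = 41.

41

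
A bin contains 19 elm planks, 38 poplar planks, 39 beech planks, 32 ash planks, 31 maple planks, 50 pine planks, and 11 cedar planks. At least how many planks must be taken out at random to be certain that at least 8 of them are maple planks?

197

In the worst case for collecting maple planks, every non-maple plank comes out first.
There are 19 + 38 + 39 + 32 + 50 + 11 = 189 non-maple planks altogether.
After those, each further plank must be maple, so 189 + 8 = 197 draws guarantee 8 maple planks.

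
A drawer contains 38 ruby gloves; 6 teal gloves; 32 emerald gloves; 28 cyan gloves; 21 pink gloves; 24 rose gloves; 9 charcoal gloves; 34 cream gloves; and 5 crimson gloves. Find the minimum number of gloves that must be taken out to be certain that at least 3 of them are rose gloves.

In the worst case for collecting rose gloves, every non-rose glove comes out first.
There are 38 + 6 + 32 + 28 + 21 + 9 + 34 + 5 = 173 non-rose gloves altogether.
After those, each further glove must be rose, so 173 + 3 = 176 draws guarantee 3 rose gloves.

176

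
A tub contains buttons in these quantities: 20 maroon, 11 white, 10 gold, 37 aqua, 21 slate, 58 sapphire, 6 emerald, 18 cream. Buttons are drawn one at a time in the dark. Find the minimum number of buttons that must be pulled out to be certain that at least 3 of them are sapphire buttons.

126

In the worst case for collecting sapphire buttons, every non-sapphire button comes out first.
There are 20 + 11 + 10 + 37 + 21 + 6 + 18 = 123 non-sapphire buttons altogether.
After those, each further button must be sapphire, so 123 + 3 = 126 draws guarantee 3 sapphire buttons.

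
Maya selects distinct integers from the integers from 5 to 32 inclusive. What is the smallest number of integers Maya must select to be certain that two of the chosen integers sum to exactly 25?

A set avoiding the sum 25 can contain at most one of each pair {x, 25−x}, plus the 12 elements whose complement lies outside the range.
The integers 13, …, 32 (20 of them) are such a set: any two sum to at least 13+14 = 27 > 25.
Any 21st integer completes one of the 8 pairs, so 21 choices force a sum of 25.

21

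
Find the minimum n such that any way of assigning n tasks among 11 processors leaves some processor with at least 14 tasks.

144

With 143 tasks one could put exactly 13 in each of the 11 processors, and no processor would reach 14.
By pigeonhole, one more task must land in a processor that already has 13, giving it 14.
So 11 × 13 + 1 = 144 tasks are required.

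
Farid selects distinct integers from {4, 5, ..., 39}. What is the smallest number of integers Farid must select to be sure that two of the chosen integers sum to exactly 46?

A set avoiding the sum 46 can contain at most one of each pair {x, 46−x}, plus the 4 elements whose complement lies outside the range or equal to its own complement.
The integers 4, …, 23 (20 of them) are such a set: any two sum to at least 4+5 = 9 and at most 22+23 = 45 < 46.
Pigeonhole: any 21st integer completes one of the 16 pairs, so 21 choices force a sum of 46.

21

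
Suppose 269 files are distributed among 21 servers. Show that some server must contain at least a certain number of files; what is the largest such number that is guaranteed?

13

Pigeonhole: the 21 servers are the holes and the 269 files are the pigeons.
If every server held at most 12 files, the total would be at most 21 × 12 = 252, which is less than 269.
So some server holds at least ⌈269/21⌉ = 13 files.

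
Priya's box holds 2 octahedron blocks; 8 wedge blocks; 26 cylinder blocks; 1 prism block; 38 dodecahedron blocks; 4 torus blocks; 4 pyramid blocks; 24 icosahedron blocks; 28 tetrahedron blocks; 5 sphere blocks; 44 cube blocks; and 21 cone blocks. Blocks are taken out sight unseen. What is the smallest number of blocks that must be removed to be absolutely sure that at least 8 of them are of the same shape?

66

The 12 shapes are the holes; the blocks drawn are the pigeons.
To avoid 8 of any one shape, the worst case takes at most 7 of each shape, or every block of a shape that has fewer than 7.
That gives 2 + 7 + 7 + 1 + 7 + 4 + 4 + 7 + 7 + 5 + 7 + 7 = 65 blocks with no shape reaching 8.
The next block forces some shape to 8, so 65 + 1 = 66.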